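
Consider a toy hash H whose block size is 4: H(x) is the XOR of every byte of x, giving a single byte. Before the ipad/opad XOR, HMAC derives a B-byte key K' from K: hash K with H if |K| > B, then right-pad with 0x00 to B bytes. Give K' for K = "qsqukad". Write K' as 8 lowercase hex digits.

|K| = 7 > B = 4, so first hash the key.
H(K): XOR 71⊕73⊕71⊕75⊕6b⊕61⊕64 = 68.
Zero-pad H(K) = 68 to 4 bytes: K' = 68 00 00 00.

68000000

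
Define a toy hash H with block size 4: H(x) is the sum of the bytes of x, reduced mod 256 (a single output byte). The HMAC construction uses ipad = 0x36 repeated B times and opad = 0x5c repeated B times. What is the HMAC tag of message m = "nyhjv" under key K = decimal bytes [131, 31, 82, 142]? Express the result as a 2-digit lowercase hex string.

Key decimal bytes [131, 31, 82, 142] = 83 1f 52 8e is exactly B = 4 bytes: K' = 83 1f 52 8e.
K' ⊕ ipad = b5 29 64 b8.  K' ⊕ opad = df 43 0e d2.
Inner input = (K'⊕ipad) ∥ m = b5 29 64 b8 ∥ 6e 79 68 6a 76.
Inner hash: sum = 181+41+100+184+110+121+104+106+118 = 1065; mod 256 = 41 → 29.
Outer input = (K'⊕opad) ∥ inner = df 43 0e d2 ∥ 29.
Outer hash (tag): sum = 223+67+14+210+41 = 555; mod 256 = 43 → 2b.

2b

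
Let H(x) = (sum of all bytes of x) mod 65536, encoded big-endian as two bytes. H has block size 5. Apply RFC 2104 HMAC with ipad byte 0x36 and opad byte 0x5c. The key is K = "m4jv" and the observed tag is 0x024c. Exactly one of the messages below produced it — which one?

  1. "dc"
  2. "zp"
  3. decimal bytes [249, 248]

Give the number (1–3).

1

Key "m4jv" = 6d 34 6a 76 is 4 bytes ≤ B = 5; zero-pad to 5 bytes: K' = 6d 34 6a 76 00.
K' ⊕ ipad = 5b 02 5c 40 36; K' ⊕ opad = 31 68 36 2a 5c.
m1: inner = H(5b 02 5c 40 36 64 63) = 01 f6; tag = H(31 68 36 2a 5c 01 f6) = 024c ← matches
m2: inner = H(5b 02 5c 40 36 7a 70) = 02 19; tag = H(31 68 36 2a 5c 02 19) = 0170
m3: inner = H(5b 02 5c 40 36 f9 f8) = 03 20; tag = H(31 68 36 2a 5c 03 20) = 0178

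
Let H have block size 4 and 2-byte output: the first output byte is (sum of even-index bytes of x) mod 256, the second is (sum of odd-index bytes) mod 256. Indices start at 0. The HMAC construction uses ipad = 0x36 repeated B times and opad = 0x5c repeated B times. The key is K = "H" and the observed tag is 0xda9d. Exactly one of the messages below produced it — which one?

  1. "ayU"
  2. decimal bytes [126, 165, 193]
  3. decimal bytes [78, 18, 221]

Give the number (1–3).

Key "H" = 48 is 1 byte ≤ B = 4; zero-pad to 4 bytes: K' = 48 00 00 00.
K' ⊕ ipad = 7e 36 36 36; K' ⊕ opad = 14 5c 5c 5c.
m1: inner = H(7e 36 36 36 61 79 55) = 6a e5; tag = H(14 5c 5c 5c 6a e5) = da9d ← matches
m2: inner = H(7e 36 36 36 7e a5 c1) = f3 11; tag = H(14 5c 5c 5c f3 11) = 63c9
m3: inner = H(7e 36 36 36 4e 12 dd) = df 7e; tag = H(14 5c 5c 5c df 7e) = 4f36

1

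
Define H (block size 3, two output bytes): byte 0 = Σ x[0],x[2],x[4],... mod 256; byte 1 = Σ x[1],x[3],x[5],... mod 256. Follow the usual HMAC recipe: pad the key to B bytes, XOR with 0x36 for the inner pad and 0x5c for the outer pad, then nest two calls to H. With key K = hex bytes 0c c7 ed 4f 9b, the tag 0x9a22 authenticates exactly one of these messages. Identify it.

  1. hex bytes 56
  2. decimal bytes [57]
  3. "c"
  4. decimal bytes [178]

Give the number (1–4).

1

Key hex bytes 0c c7 ed 4f 9b is 5 bytes > B = 3, so hash it first: H(key) = 94 16, then zero-pad to 3 bytes: K' = 94 16 00.
K' ⊕ ipad = a2 20 36; K' ⊕ opad = c8 4a 5c.
m1: inner = H(a2 20 36 56) = d8 76; tag = H(c8 4a 5c d8 76) = 9a22 ← matches
m2: inner = H(a2 20 36 39) = d8 59; tag = H(c8 4a 5c d8 59) = 7d22
m3: inner = H(a2 20 36 63) = d8 83; tag = H(c8 4a 5c d8 83) = a722
m4: inner = H(a2 20 36 b2) = d8 d2; tag = H(c8 4a 5c d8 d2) = f622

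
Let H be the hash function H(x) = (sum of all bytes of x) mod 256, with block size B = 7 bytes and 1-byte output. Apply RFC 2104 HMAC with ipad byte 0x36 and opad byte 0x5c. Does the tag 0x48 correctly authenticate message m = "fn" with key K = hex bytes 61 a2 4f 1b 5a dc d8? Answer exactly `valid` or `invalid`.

Key hex bytes 61 a2 4f 1b 5a dc d8 is exactly B = 7 bytes: K' = 61 a2 4f 1b 5a dc d8.
K' ⊕ ipad = 57 94 79 2d 6c ea ee; K' ⊕ opad = 3d fe 13 47 06 80 84.
Inner hash: sum = 87+148+121+45+108+234+238+102+110 = 1193; mod 256 = 169 → a9.
Outer hash (recomputed tag): sum = 61+254+19+71+6+128+132+169 = 840; mod 256 = 72 → 48.
Recomputed tag = 48; claimed = 48 → match.

valid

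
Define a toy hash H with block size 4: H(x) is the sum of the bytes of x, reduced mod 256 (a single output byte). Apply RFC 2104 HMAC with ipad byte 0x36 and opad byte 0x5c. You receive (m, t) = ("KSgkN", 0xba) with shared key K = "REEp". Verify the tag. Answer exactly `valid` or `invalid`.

valid

Key "REEp" = 52 45 45 70 is exactly B = 4 bytes: K' = 52 45 45 70.
K' ⊕ ipad = 64 73 73 46; K' ⊕ opad = 0e 19 19 2c.
Inner hash: sum = 100+115+115+70+75+83+103+107+78 = 846; mod 256 = 78 → 4e.
Outer hash (recomputed tag): sum = 14+25+25+44+78 = 186 → ba.
Recomputed tag = ba; claimed = ba → match.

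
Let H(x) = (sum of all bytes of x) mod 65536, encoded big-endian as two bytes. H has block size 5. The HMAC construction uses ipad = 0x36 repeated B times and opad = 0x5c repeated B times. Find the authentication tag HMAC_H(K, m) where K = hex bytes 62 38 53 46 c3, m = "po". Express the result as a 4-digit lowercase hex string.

Key hex bytes 62 38 53 46 c3 is exactly B = 5 bytes: K' = 62 38 53 46 c3.
K' ⊕ ipad = 54 0e 65 70 f5.  K' ⊕ opad = 3e 64 0f 1a 9f.
Inner input = (K'⊕ipad) ∥ m = 54 0e 65 70 f5 ∥ 70 6f.
Inner hash: sum = 84+14+101+112+245+112+111 = 779 → 03 0b.
Outer input = (K'⊕opad) ∥ inner = 3e 64 0f 1a 9f ∥ 03 0b.
Outer hash (tag): sum = 62+100+15+26+159+3+11 = 376 → 01 78.

0178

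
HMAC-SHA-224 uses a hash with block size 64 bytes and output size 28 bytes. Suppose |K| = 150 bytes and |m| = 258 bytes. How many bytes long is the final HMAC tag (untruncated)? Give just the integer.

The tag is one SHA-224 digest: 28 bytes.

28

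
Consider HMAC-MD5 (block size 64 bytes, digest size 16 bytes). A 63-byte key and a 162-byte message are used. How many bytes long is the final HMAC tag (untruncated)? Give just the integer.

16

The tag is one MD5 digest: 16 bytes.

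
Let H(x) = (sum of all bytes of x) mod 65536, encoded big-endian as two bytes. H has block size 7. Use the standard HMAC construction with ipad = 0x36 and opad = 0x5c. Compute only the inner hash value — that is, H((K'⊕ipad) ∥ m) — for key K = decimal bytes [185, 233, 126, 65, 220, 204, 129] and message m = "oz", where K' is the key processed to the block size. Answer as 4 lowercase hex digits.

Key decimal bytes [185, 233, 126, 65, 220, 204, 129] = b9 e9 7e 41 dc cc 81 is exactly B = 7 bytes: K' = b9 e9 7e 41 dc cc 81.
K' ⊕ ipad = 8f df 48 77 ea fa b7.
Inner input = 8f df 48 77 ea fa b7 ∥ 6f 7a.
Inner hash: sum = 143+223+72+119+234+250+183+111+122 = 1457 → 05 b1.

05b1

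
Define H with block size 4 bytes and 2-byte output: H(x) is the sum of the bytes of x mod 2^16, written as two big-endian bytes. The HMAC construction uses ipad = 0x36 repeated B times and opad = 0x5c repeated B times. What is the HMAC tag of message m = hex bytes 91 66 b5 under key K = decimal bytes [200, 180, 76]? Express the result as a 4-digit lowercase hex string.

Key decimal bytes [200, 180, 76] = c8 b4 4c is 3 bytes ≤ B = 4; zero-pad to 4 bytes: K' = c8 b4 4c 00.
K' ⊕ ipad = fe 82 7a 36.  K' ⊕ opad = 94 e8 10 5c.
Inner input = (K'⊕ipad) ∥ m = fe 82 7a 36 ∥ 91 66 b5.
Inner hash: sum = 254+130+122+54+145+102+181 = 988 → 03 dc.
Outer input = (K'⊕opad) ∥ inner = 94 e8 10 5c ∥ 03 dc.
Outer hash (tag): sum = 148+232+16+92+3+220 = 711 → 02 c7.

02c7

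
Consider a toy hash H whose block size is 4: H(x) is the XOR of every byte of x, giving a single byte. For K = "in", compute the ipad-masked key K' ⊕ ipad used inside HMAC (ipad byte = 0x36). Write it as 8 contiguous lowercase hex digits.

5f583636

Key "in" = 69 6e is 2 bytes ≤ B = 4; zero-pad to 4 bytes: K' = 69 6e 00 00.
XOR each byte with 0x36: 69⊕36=5f, 6e⊕36=58, 00⊕36=36, 00⊕36=36.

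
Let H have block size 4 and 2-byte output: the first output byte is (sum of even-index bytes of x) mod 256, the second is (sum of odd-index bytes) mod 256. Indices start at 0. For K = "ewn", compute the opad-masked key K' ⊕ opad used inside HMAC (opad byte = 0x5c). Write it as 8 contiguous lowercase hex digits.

392b325c

Key "ewn" = 65 77 6e is 3 bytes ≤ B = 4; zero-pad to 4 bytes: K' = 65 77 6e 00.
XOR each byte with 0x5c: 65⊕5c=39, 77⊕5c=2b, 6e⊕5c=32, 00⊕5c=5c.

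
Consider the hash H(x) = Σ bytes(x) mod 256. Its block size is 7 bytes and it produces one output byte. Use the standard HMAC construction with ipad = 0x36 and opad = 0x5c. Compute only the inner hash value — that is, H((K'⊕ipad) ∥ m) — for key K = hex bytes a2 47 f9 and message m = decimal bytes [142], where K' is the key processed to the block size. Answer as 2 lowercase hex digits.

Key hex bytes a2 47 f9 is 3 bytes ≤ B = 7; zero-pad to 7 bytes: K' = a2 47 f9 00 00 00 00.
K' ⊕ ipad = 94 71 cf 36 36 36 36.
Inner input = 94 71 cf 36 36 36 36 ∥ 8e.
Inner hash: sum = 148+113+207+54+54+54+54+142 = 826; mod 256 = 58 → 3a.

3a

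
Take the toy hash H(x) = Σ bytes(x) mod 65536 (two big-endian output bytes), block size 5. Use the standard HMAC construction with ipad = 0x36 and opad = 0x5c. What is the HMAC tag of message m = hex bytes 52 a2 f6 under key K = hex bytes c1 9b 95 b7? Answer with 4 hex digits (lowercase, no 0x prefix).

Key hex bytes c1 9b 95 b7 is 4 bytes ≤ B = 5; zero-pad to 5 bytes: K' = c1 9b 95 b7 00.
K' ⊕ ipad = f7 ad a3 81 36.  K' ⊕ opad = 9d c7 c9 eb 5c.
Inner input = (K'⊕ipad) ∥ m = f7 ad a3 81 36 ∥ 52 a2 f6.
Inner hash: sum = 247+173+163+129+54+82+162+246 = 1256 → 04 e8.
Outer input = (K'⊕opad) ∥ inner = 9d c7 c9 eb 5c ∥ 04 e8.
Outer hash (tag): sum = 157+199+201+235+92+4+232 = 1120 → 04 60.

0460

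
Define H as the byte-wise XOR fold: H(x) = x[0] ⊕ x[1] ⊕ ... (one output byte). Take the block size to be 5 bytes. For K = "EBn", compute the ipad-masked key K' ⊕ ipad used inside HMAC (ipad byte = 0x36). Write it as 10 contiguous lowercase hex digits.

Key "EBn" = 45 42 6e is 3 bytes ≤ B = 5; zero-pad to 5 bytes: K' = 45 42 6e 00 00.
XOR each byte with 0x36: 45⊕36=73, 42⊕36=74, 6e⊕36=58, 00⊕36=36, 00⊕36=36.

7374583636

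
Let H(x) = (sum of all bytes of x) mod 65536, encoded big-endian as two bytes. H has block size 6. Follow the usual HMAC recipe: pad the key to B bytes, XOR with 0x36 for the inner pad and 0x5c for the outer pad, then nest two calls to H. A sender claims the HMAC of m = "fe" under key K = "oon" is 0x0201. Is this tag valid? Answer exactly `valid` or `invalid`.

invalid

Key "oon" = 6f 6f 6e is 3 bytes ≤ B = 6; zero-pad to 6 bytes: K' = 6f 6f 6e 00 00 00.
K' ⊕ ipad = 59 59 58 36 36 36; K' ⊕ opad = 33 33 32 5c 5c 5c.
Inner hash: sum = 89+89+88+54+54+54+102+101 = 631 → 02 77.
Outer hash (recomputed tag): sum = 51+51+50+92+92+92+2+119 = 549 → 02 25.
Recomputed tag = 0225; claimed = 0201 → mismatch.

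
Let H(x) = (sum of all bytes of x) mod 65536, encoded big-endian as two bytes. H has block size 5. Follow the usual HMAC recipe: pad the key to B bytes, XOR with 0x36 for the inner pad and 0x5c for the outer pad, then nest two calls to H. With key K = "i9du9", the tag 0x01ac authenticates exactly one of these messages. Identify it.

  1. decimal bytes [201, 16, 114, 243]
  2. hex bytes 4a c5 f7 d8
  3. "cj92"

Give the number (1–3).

3

Key "i9du9" = 69 39 64 75 39 is exactly B = 5 bytes: K' = 69 39 64 75 39.
K' ⊕ ipad = 5f 0f 52 43 0f; K' ⊕ opad = 35 65 38 29 65.
m1: inner = H(5f 0f 52 43 0f c9 10 72 f3) = 03 50; tag = H(35 65 38 29 65 03 50) = 01b3
m2: inner = H(5f 0f 52 43 0f 4a c5 f7 d8) = 03 f0; tag = H(35 65 38 29 65 03 f0) = 0253
m3: inner = H(5f 0f 52 43 0f 63 6a 39 32) = 02 4a; tag = H(35 65 38 29 65 02 4a) = 01ac ← matches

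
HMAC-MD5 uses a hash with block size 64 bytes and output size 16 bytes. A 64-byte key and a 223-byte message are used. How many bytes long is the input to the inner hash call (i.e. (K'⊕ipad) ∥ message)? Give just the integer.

Key is 64 ≤ 64 bytes, zero-padded: |K'| = 64.
Inner input = (K'⊕ipad) ∥ m → 64 + 223 = 287 bytes.

287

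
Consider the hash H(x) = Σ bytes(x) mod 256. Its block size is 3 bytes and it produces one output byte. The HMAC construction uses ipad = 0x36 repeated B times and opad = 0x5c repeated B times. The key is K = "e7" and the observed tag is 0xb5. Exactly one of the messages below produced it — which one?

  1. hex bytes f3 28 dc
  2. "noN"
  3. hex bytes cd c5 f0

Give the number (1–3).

Key "e7" = 65 37 is 2 bytes ≤ B = 3; zero-pad to 3 bytes: K' = 65 37 00.
K' ⊕ ipad = 53 01 36; K' ⊕ opad = 39 6b 5c.
m1: inner = H(53 01 36 f3 28 dc) = 81; tag = H(39 6b 5c 81) = 81
m2: inner = H(53 01 36 6e 6f 4e) = b5; tag = H(39 6b 5c b5) = b5 ← matches
m3: inner = H(53 01 36 cd c5 f0) = 0c; tag = H(39 6b 5c 0c) = 0c

2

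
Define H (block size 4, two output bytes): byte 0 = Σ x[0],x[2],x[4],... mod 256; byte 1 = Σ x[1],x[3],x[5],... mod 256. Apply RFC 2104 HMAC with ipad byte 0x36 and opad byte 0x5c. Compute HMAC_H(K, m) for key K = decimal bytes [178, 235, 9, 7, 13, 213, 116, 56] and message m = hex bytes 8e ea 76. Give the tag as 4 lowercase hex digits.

00e8

Key decimal bytes [178, 235, 9, 7, 13, 213, 116, 56] = b2 eb 09 07 0d d5 74 38 is 8 bytes > B = 4, so hash it first: H(key) = 3c ff, then zero-pad to 4 bytes: K' = 3c ff 00 00.
K' ⊕ ipad = 0a c9 36 36.  K' ⊕ opad = 60 a3 5c 5c.
Inner input = (K'⊕ipad) ∥ m = 0a c9 36 36 ∥ 8e ea 76.
Inner hash: even-index sum = 324 mod 256 = 68; odd-index sum = 489 mod 256 = 233 → 44 e9.
Outer input = (K'⊕opad) ∥ inner = 60 a3 5c 5c ∥ 44 e9.
Outer hash (tag): even-index sum = 256 mod 256 = 0; odd-index sum = 488 mod 256 = 232 → 00 e8.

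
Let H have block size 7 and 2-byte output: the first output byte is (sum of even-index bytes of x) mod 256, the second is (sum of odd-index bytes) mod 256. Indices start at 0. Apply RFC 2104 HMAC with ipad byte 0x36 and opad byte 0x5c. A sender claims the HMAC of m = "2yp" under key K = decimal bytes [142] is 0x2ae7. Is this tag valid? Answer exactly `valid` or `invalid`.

Key decimal bytes [142] = 8e is 1 byte ≤ B = 7; zero-pad to 7 bytes: K' = 8e 00 00 00 00 00 00.
K' ⊕ ipad = b8 36 36 36 36 36 36; K' ⊕ opad = d2 5c 5c 5c 5c 5c 5c.
Inner hash: even-index sum = 467 mod 256 = 211; odd-index sum = 324 mod 256 = 68 → d3 44.
Outer hash (recomputed tag): even-index sum = 554 mod 256 = 42; odd-index sum = 487 mod 256 = 231 → 2a e7.
Recomputed tag = 2ae7; claimed = 2ae7 → match.

valid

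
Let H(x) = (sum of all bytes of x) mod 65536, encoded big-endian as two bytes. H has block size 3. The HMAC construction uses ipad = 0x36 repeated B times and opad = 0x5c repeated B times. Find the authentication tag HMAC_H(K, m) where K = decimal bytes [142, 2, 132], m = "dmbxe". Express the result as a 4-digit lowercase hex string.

02b9

Key decimal bytes [142, 2, 132] = 8e 02 84 is exactly B = 3 bytes: K' = 8e 02 84.
K' ⊕ ipad = b8 34 b2.  K' ⊕ opad = d2 5e d8.
Inner input = (K'⊕ipad) ∥ m = b8 34 b2 ∥ 64 6d 62 78 65.
Inner hash: sum = 184+52+178+100+109+98+120+101 = 942 → 03 ae.
Outer input = (K'⊕opad) ∥ inner = d2 5e d8 ∥ 03 ae.
Outer hash (tag): sum = 210+94+216+3+174 = 697 → 02 b9.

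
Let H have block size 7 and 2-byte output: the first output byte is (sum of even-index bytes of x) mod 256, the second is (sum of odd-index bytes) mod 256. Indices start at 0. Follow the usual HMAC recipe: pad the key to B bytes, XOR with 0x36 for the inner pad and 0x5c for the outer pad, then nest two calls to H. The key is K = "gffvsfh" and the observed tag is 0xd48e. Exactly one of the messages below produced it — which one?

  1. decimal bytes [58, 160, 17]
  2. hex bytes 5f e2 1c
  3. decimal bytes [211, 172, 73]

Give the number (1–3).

Key "gffvsfh" = 67 66 66 76 73 66 68 is exactly B = 7 bytes: K' = 67 66 66 76 73 66 68.
K' ⊕ ipad = 51 50 50 40 45 50 5e; K' ⊕ opad = 3b 3a 3a 2a 2f 3a 34.
m1: inner = H(51 50 50 40 45 50 5e 3a a0 11) = e4 2b; tag = H(3b 3a 3a 2a 2f 3a 34 e4 2b) = 0382
m2: inner = H(51 50 50 40 45 50 5e 5f e2 1c) = 26 5b; tag = H(3b 3a 3a 2a 2f 3a 34 26 5b) = 33c4
m3: inner = H(51 50 50 40 45 50 5e d3 ac 49) = f0 fc; tag = H(3b 3a 3a 2a 2f 3a 34 f0 fc) = d48e ← matches

3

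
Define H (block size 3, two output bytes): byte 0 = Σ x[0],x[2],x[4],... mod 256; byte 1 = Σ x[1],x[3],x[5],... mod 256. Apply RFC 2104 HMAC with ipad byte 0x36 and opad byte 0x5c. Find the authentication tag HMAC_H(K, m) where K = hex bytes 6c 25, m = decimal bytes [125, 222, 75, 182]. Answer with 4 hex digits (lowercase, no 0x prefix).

679d

Key hex bytes 6c 25 is 2 bytes ≤ B = 3; zero-pad to 3 bytes: K' = 6c 25 00.
K' ⊕ ipad = 5a 13 36.  K' ⊕ opad = 30 79 5c.
Inner input = (K'⊕ipad) ∥ m = 5a 13 36 ∥ 7d de 4b b6.
Inner hash: even-index sum = 548 mod 256 = 36; odd-index sum = 219 mod 256 = 219 → 24 db.
Outer input = (K'⊕opad) ∥ inner = 30 79 5c ∥ 24 db.
Outer hash (tag): even-index sum = 359 mod 256 = 103; odd-index sum = 157 mod 256 = 157 → 67 9d.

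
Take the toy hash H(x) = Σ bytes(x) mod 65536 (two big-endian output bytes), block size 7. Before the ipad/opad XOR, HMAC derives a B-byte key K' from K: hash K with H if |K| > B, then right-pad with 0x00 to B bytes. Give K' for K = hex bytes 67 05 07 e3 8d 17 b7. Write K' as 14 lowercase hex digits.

Key hex bytes 67 05 07 e3 8d 17 b7 is exactly B = 7 bytes: K' = 67 05 07 e3 8d 17 b7.

670507e38d17b7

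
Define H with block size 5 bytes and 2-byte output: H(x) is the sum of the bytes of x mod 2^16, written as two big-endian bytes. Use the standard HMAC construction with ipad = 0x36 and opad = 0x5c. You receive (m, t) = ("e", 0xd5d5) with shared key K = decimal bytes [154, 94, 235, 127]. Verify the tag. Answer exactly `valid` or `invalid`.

invalid

Key decimal bytes [154, 94, 235, 127] = 9a 5e eb 7f is 4 bytes ≤ B = 5; zero-pad to 5 bytes: K' = 9a 5e eb 7f 00.
K' ⊕ ipad = ac 68 dd 49 36; K' ⊕ opad = c6 02 b7 23 5c.
Inner hash: sum = 172+104+221+73+54+101 = 725 → 02 d5.
Outer hash (recomputed tag): sum = 198+2+183+35+92+2+213 = 725 → 02 d5.
Recomputed tag = 02d5; claimed = d5d5 → mismatch.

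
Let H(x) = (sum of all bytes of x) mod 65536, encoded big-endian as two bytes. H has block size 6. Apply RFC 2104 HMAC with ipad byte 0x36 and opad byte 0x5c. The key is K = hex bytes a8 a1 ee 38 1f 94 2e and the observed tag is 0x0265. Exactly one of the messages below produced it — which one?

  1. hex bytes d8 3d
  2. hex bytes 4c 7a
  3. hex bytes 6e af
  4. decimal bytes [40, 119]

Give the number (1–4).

Key hex bytes a8 a1 ee 38 1f 94 2e is 7 bytes > B = 6, so hash it first: H(key) = 03 50, then zero-pad to 6 bytes: K' = 03 50 00 00 00 00.
K' ⊕ ipad = 35 66 36 36 36 36; K' ⊕ opad = 5f 0c 5c 5c 5c 5c.
m1: inner = H(35 66 36 36 36 36 d8 3d) = 02 88; tag = H(5f 0c 5c 5c 5c 5c 02 88) = 0265 ← matches
m2: inner = H(35 66 36 36 36 36 4c 7a) = 02 39; tag = H(5f 0c 5c 5c 5c 5c 02 39) = 0216
m3: inner = H(35 66 36 36 36 36 6e af) = 02 90; tag = H(5f 0c 5c 5c 5c 5c 02 90) = 026d
m4: inner = H(35 66 36 36 36 36 28 77) = 02 12; tag = H(5f 0c 5c 5c 5c 5c 02 12) = 01ef

1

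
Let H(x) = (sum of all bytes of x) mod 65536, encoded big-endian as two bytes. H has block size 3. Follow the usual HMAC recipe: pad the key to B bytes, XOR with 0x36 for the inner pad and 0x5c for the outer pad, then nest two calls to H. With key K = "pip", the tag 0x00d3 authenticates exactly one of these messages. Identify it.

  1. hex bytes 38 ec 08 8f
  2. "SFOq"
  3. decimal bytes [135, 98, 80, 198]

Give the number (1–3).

2

Key "pip" = 70 69 70 is exactly B = 3 bytes: K' = 70 69 70.
K' ⊕ ipad = 46 5f 46; K' ⊕ opad = 2c 35 2c.
m1: inner = H(46 5f 46 38 ec 08 8f) = 02 a6; tag = H(2c 35 2c 02 a6) = 0135
m2: inner = H(46 5f 46 53 46 4f 71) = 02 44; tag = H(2c 35 2c 02 44) = 00d3 ← matches
m3: inner = H(46 5f 46 87 62 50 c6) = 02 ea; tag = H(2c 35 2c 02 ea) = 0179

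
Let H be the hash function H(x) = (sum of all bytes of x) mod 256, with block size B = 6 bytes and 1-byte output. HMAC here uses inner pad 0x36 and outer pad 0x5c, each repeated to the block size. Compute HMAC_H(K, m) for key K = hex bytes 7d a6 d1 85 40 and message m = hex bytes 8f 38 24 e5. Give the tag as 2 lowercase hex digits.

ea

Key hex bytes 7d a6 d1 85 40 is 5 bytes ≤ B = 6; zero-pad to 6 bytes: K' = 7d a6 d1 85 40 00.
K' ⊕ ipad = 4b 90 e7 b3 76 36.  K' ⊕ opad = 21 fa 8d d9 1c 5c.
Inner input = (K'⊕ipad) ∥ m = 4b 90 e7 b3 76 36 ∥ 8f 38 24 e5.
Inner hash: sum = 75+144+231+179+118+54+143+56+36+229 = 1265; mod 256 = 241 → f1.
Outer input = (K'⊕opad) ∥ inner = 21 fa 8d d9 1c 5c ∥ f1.
Outer hash (tag): sum = 33+250+141+217+28+92+241 = 1002; mod 256 = 234 → ea.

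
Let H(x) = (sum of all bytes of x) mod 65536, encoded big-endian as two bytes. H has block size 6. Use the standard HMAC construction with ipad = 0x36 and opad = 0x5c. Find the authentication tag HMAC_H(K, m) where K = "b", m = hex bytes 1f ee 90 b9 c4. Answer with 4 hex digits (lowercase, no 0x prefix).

028a

Key "b" = 62 is 1 byte ≤ B = 6; zero-pad to 6 bytes: K' = 62 00 00 00 00 00.
K' ⊕ ipad = 54 36 36 36 36 36.  K' ⊕ opad = 3e 5c 5c 5c 5c 5c.
Inner input = (K'⊕ipad) ∥ m = 54 36 36 36 36 36 ∥ 1f ee 90 b9 c4.
Inner hash: sum = 84+54+54+54+54+54+31+238+144+185+196 = 1148 → 04 7c.
Outer input = (K'⊕opad) ∥ inner = 3e 5c 5c 5c 5c 5c ∥ 04 7c.
Outer hash (tag): sum = 62+92+92+92+92+92+4+124 = 650 → 02 8a.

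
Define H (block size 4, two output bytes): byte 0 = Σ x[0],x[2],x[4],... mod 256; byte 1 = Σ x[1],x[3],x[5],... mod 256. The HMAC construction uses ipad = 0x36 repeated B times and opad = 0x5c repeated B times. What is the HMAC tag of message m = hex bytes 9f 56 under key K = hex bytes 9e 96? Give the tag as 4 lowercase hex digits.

9b52

Key hex bytes 9e 96 is 2 bytes ≤ B = 4; zero-pad to 4 bytes: K' = 9e 96 00 00.
K' ⊕ ipad = a8 a0 36 36.  K' ⊕ opad = c2 ca 5c 5c.
Inner input = (K'⊕ipad) ∥ m = a8 a0 36 36 ∥ 9f 56.
Inner hash: even-index sum = 381 mod 256 = 125; odd-index sum = 300 mod 256 = 44 → 7d 2c.
Outer input = (K'⊕opad) ∥ inner = c2 ca 5c 5c ∥ 7d 2c.
Outer hash (tag): even-index sum = 411 mod 256 = 155; odd-index sum = 338 mod 256 = 82 → 9b 52.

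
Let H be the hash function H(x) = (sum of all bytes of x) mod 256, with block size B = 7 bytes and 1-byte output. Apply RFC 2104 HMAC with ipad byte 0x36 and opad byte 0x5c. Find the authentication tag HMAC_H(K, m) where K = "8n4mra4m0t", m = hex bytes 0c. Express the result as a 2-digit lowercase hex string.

Key "8n4mra4m0t" = 38 6e 34 6d 72 61 34 6d 30 74 is 10 bytes > B = 7, so hash it first: H(key) = 5f, then zero-pad to 7 bytes: K' = 5f 00 00 00 00 00 00.
K' ⊕ ipad = 69 36 36 36 36 36 36.  K' ⊕ opad = 03 5c 5c 5c 5c 5c 5c.
Inner input = (K'⊕ipad) ∥ m = 69 36 36 36 36 36 36 ∥ 0c.
Inner hash: sum = 105+54+54+54+54+54+54+12 = 441; mod 256 = 185 → b9.
Outer input = (K'⊕opad) ∥ inner = 03 5c 5c 5c 5c 5c 5c ∥ b9.
Outer hash (tag): sum = 3+92+92+92+92+92+92+185 = 740; mod 256 = 228 → e4.

e4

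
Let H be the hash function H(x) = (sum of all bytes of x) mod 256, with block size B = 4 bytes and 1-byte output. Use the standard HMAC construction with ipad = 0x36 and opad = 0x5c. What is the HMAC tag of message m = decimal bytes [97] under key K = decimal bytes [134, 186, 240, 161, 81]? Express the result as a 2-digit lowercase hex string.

a9

Key decimal bytes [134, 186, 240, 161, 81] = 86 ba f0 a1 51 is 5 bytes > B = 4, so hash it first: H(key) = 22, then zero-pad to 4 bytes: K' = 22 00 00 00.
K' ⊕ ipad = 14 36 36 36.  K' ⊕ opad = 7e 5c 5c 5c.
Inner input = (K'⊕ipad) ∥ m = 14 36 36 36 ∥ 61.
Inner hash: sum = 20+54+54+54+97 = 279; mod 256 = 23 → 17.
Outer input = (K'⊕opad) ∥ inner = 7e 5c 5c 5c ∥ 17.
Outer hash (tag): sum = 126+92+92+92+23 = 425; mod 256 = 169 → a9.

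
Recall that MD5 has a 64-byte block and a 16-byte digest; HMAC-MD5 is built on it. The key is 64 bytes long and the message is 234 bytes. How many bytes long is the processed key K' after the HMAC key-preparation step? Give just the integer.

Key is 64 ≤ 64 bytes, zero-padded: |K'| = 64.

64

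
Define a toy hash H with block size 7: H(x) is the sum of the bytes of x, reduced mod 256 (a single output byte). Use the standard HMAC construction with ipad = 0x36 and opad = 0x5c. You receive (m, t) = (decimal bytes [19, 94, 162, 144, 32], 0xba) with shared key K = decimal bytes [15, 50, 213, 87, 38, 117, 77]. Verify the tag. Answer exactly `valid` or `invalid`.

invalid

Key decimal bytes [15, 50, 213, 87, 38, 117, 77] = 0f 32 d5 57 26 75 4d is exactly B = 7 bytes: K' = 0f 32 d5 57 26 75 4d.
K' ⊕ ipad = 39 04 e3 61 10 43 7b; K' ⊕ opad = 53 6e 89 0b 7a 29 11.
Inner hash: sum = 57+4+227+97+16+67+123+19+94+162+144+32 = 1042; mod 256 = 18 → 12.
Outer hash (recomputed tag): sum = 83+110+137+11+122+41+17+18 = 539; mod 256 = 27 → 1b.
Recomputed tag = 1b; claimed = ba → mismatch.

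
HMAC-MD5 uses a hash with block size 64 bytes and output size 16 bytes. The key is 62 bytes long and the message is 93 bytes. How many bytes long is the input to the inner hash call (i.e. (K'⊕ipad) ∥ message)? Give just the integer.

157

Key is 62 ≤ 64 bytes, zero-padded: |K'| = 64.
Inner input = (K'⊕ipad) ∥ m → 64 + 93 = 157 bytes.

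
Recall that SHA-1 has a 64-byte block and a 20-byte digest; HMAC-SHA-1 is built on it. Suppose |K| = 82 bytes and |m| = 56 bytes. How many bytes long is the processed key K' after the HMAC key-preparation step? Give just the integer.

Key is 82 > 64 bytes, so it is hashed to 20 bytes then zero-padded to 64: |K'| = 64.

64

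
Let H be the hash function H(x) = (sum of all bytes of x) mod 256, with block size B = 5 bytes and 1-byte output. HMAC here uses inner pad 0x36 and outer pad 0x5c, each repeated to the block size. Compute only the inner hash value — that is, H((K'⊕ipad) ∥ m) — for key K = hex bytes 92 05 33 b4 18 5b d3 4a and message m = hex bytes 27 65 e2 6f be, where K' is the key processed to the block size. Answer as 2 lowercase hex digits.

Key hex bytes 92 05 33 b4 18 5b d3 4a is 8 bytes > B = 5, so hash it first: H(key) = 0e, then zero-pad to 5 bytes: K' = 0e 00 00 00 00.
K' ⊕ ipad = 38 36 36 36 36.
Inner input = 38 36 36 36 36 ∥ 27 65 e2 6f be.
Inner hash: sum = 56+54+54+54+54+39+101+226+111+190 = 939; mod 256 = 171 → ab.

ab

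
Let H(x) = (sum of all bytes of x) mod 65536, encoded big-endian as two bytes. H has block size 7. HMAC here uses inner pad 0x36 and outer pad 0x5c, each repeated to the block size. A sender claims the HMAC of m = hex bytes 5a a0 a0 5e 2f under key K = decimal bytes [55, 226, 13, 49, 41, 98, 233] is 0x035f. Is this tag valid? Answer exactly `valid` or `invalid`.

Key decimal bytes [55, 226, 13, 49, 41, 98, 233] = 37 e2 0d 31 29 62 e9 is exactly B = 7 bytes: K' = 37 e2 0d 31 29 62 e9.
K' ⊕ ipad = 01 d4 3b 07 1f 54 df; K' ⊕ opad = 6b be 51 6d 75 3e b5.
Inner hash: sum = 1+212+59+7+31+84+223+90+160+160+94+47 = 1168 → 04 90.
Outer hash (recomputed tag): sum = 107+190+81+109+117+62+181+4+144 = 995 → 03 e3.
Recomputed tag = 03e3; claimed = 035f → mismatch.

invalid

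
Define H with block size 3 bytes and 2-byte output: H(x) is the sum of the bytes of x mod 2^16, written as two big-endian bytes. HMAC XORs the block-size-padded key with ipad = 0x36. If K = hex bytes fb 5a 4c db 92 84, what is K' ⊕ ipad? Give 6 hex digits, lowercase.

35a436

Key hex bytes fb 5a 4c db 92 84 is 6 bytes > B = 3, so hash it first: H(key) = 03 92, then zero-pad to 3 bytes: K' = 03 92 00.
XOR each byte with 0x36: 03⊕36=35, 92⊕36=a4, 00⊕36=36.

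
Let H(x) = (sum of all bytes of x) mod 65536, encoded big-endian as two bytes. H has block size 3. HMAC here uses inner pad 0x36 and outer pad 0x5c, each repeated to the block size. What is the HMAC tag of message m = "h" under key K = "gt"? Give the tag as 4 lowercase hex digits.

Key "gt" = 67 74 is 2 bytes ≤ B = 3; zero-pad to 3 bytes: K' = 67 74 00.
K' ⊕ ipad = 51 42 36.  K' ⊕ opad = 3b 28 5c.
Inner input = (K'⊕ipad) ∥ m = 51 42 36 ∥ 68.
Inner hash: sum = 81+66+54+104 = 305 → 01 31.
Outer input = (K'⊕opad) ∥ inner = 3b 28 5c ∥ 01 31.
Outer hash (tag): sum = 59+40+92+1+49 = 241 → 00 f1.

00f1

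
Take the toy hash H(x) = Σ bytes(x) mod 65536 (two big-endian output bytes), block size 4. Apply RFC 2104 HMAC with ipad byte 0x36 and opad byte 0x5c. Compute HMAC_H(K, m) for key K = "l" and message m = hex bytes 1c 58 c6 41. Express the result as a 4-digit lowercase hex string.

01bd

Key "l" = 6c is 1 byte ≤ B = 4; zero-pad to 4 bytes: K' = 6c 00 00 00.
K' ⊕ ipad = 5a 36 36 36.  K' ⊕ opad = 30 5c 5c 5c.
Inner input = (K'⊕ipad) ∥ m = 5a 36 36 36 ∥ 1c 58 c6 41.
Inner hash: sum = 90+54+54+54+28+88+198+65 = 631 → 02 77.
Outer input = (K'⊕opad) ∥ inner = 30 5c 5c 5c ∥ 02 77.
Outer hash (tag): sum = 48+92+92+92+2+119 = 445 → 01 bd.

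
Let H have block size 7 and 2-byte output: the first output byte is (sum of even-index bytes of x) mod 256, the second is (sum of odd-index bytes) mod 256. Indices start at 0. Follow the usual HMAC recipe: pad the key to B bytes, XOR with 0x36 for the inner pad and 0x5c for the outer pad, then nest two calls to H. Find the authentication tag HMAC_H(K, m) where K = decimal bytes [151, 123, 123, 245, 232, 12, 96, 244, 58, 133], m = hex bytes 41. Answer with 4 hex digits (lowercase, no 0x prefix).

Key decimal bytes [151, 123, 123, 245, 232, 12, 96, 244, 58, 133] = 97 7b 7b f5 e8 0c 60 f4 3a 85 is 10 bytes > B = 7, so hash it first: H(key) = 94 f5, then zero-pad to 7 bytes: K' = 94 f5 00 00 00 00 00.
K' ⊕ ipad = a2 c3 36 36 36 36 36.  K' ⊕ opad = c8 a9 5c 5c 5c 5c 5c.
Inner input = (K'⊕ipad) ∥ m = a2 c3 36 36 36 36 36 ∥ 41.
Inner hash: even-index sum = 324 mod 256 = 68; odd-index sum = 368 mod 256 = 112 → 44 70.
Outer input = (K'⊕opad) ∥ inner = c8 a9 5c 5c 5c 5c 5c ∥ 44 70.
Outer hash (tag): even-index sum = 588 mod 256 = 76; odd-index sum = 421 mod 256 = 165 → 4c a5.

4ca5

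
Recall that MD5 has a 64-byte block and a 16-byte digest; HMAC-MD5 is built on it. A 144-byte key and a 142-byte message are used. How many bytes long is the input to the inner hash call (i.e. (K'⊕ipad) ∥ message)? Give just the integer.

206

Key is 144 > 64 bytes, so it is hashed to 16 bytes then zero-padded to 64: |K'| = 64.
Inner input = (K'⊕ipad) ∥ m → 64 + 142 = 206 bytes.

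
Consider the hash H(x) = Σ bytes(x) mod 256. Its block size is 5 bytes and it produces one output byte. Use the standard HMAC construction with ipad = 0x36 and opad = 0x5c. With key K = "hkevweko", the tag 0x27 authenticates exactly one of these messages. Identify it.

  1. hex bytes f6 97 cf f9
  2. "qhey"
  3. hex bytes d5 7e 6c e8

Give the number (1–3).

1

Key "hkevweko" = 68 6b 65 76 77 65 6b 6f is 8 bytes > B = 5, so hash it first: H(key) = 64, then zero-pad to 5 bytes: K' = 64 00 00 00 00.
K' ⊕ ipad = 52 36 36 36 36; K' ⊕ opad = 38 5c 5c 5c 5c.
m1: inner = H(52 36 36 36 36 f6 97 cf f9) = 7f; tag = H(38 5c 5c 5c 5c 7f) = 27 ← matches
m2: inner = H(52 36 36 36 36 71 68 65 79) = e1; tag = H(38 5c 5c 5c 5c e1) = 89
m3: inner = H(52 36 36 36 36 d5 7e 6c e8) = d1; tag = H(38 5c 5c 5c 5c d1) = 79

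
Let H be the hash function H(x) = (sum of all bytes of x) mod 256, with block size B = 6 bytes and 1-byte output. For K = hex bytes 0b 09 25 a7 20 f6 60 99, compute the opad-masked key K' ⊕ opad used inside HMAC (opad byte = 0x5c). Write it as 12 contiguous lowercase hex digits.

Key hex bytes 0b 09 25 a7 20 f6 60 99 is 8 bytes > B = 6, so hash it first: H(key) = ef, then zero-pad to 6 bytes: K' = ef 00 00 00 00 00.
XOR each byte with 0x5c: ef⊕5c=b3, 00⊕5c=5c, 00⊕5c=5c, 00⊕5c=5c, 00⊕5c=5c, 00⊕5c=5c.

b35c5c5c5c5c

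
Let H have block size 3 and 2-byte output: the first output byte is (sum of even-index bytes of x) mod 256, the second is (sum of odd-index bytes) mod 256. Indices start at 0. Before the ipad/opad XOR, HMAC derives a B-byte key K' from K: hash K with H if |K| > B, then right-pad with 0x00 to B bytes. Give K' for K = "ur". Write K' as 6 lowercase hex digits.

Key "ur" = 75 72 is 2 bytes ≤ B = 3; zero-pad to 3 bytes: K' = 75 72 00.

757200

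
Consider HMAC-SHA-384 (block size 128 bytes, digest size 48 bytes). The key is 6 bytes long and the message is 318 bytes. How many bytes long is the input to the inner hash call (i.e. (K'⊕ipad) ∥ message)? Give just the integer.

446

Key is 6 ≤ 128 bytes, zero-padded: |K'| = 128.
Inner input = (K'⊕ipad) ∥ m → 128 + 318 = 446 bytes.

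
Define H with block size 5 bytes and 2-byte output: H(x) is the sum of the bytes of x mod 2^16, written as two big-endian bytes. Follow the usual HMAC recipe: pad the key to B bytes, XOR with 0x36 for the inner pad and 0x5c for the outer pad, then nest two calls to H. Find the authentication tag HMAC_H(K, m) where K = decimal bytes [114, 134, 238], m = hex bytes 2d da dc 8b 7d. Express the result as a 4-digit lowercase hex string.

029a

Key decimal bytes [114, 134, 238] = 72 86 ee is 3 bytes ≤ B = 5; zero-pad to 5 bytes: K' = 72 86 ee 00 00.
K' ⊕ ipad = 44 b0 d8 36 36.  K' ⊕ opad = 2e da b2 5c 5c.
Inner input = (K'⊕ipad) ∥ m = 44 b0 d8 36 36 ∥ 2d da dc 8b 7d.
Inner hash: sum = 68+176+216+54+54+45+218+220+139+125 = 1315 → 05 23.
Outer input = (K'⊕opad) ∥ inner = 2e da b2 5c 5c ∥ 05 23.
Outer hash (tag): sum = 46+218+178+92+92+5+35 = 666 → 02 9a.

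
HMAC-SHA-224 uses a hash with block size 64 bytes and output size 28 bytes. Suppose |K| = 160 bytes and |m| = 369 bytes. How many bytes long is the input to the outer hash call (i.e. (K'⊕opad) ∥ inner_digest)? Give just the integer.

Key is 160 > 64 bytes, so it is hashed to 28 bytes then zero-padded to 64: |K'| = 64.
Outer input = (K'⊕opad) ∥ H(inner) → 64 + 28 = 92 bytes.

92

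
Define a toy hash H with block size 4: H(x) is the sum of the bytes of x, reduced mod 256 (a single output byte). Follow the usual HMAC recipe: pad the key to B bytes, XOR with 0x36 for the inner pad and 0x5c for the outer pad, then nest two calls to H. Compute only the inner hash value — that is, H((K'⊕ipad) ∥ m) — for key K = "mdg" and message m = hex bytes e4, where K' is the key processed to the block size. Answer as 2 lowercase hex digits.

18

Key "mdg" = 6d 64 67 is 3 bytes ≤ B = 4; zero-pad to 4 bytes: K' = 6d 64 67 00.
K' ⊕ ipad = 5b 52 51 36.
Inner input = 5b 52 51 36 ∥ e4.
Inner hash: sum = 91+82+81+54+228 = 536; mod 256 = 24 → 18.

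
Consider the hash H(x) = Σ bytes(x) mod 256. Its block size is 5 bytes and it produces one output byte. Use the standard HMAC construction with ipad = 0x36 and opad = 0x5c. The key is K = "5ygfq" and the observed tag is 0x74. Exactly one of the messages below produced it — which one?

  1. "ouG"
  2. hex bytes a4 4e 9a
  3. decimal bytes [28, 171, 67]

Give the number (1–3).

Key "5ygfq" = 35 79 67 66 71 is exactly B = 5 bytes: K' = 35 79 67 66 71.
K' ⊕ ipad = 03 4f 51 50 47; K' ⊕ opad = 69 25 3b 3a 2d.
m1: inner = H(03 4f 51 50 47 6f 75 47) = 65; tag = H(69 25 3b 3a 2d 65) = 95
m2: inner = H(03 4f 51 50 47 a4 4e 9a) = c6; tag = H(69 25 3b 3a 2d c6) = f6
m3: inner = H(03 4f 51 50 47 1c ab 43) = 44; tag = H(69 25 3b 3a 2d 44) = 74 ← matches

3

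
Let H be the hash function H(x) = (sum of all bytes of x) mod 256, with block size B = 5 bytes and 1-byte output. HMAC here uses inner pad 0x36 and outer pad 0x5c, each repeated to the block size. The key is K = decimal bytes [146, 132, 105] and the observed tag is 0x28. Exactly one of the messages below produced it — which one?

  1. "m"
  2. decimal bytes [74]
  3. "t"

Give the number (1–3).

3

Key decimal bytes [146, 132, 105] = 92 84 69 is 3 bytes ≤ B = 5; zero-pad to 5 bytes: K' = 92 84 69 00 00.
K' ⊕ ipad = a4 b2 5f 36 36; K' ⊕ opad = ce d8 35 5c 5c.
m1: inner = H(a4 b2 5f 36 36 6d) = 8e; tag = H(ce d8 35 5c 5c 8e) = 21
m2: inner = H(a4 b2 5f 36 36 4a) = 6b; tag = H(ce d8 35 5c 5c 6b) = fe
m3: inner = H(a4 b2 5f 36 36 74) = 95; tag = H(ce d8 35 5c 5c 95) = 28 ← matches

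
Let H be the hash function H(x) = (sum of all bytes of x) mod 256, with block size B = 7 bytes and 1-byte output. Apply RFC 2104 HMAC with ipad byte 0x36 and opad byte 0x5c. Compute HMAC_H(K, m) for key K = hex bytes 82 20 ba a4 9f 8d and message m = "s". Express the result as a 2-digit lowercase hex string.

1d

Key hex bytes 82 20 ba a4 9f 8d is 6 bytes ≤ B = 7; zero-pad to 7 bytes: K' = 82 20 ba a4 9f 8d 00.
K' ⊕ ipad = b4 16 8c 92 a9 bb 36.  K' ⊕ opad = de 7c e6 f8 c3 d1 5c.
Inner input = (K'⊕ipad) ∥ m = b4 16 8c 92 a9 bb 36 ∥ 73.
Inner hash: sum = 180+22+140+146+169+187+54+115 = 1013; mod 256 = 245 → f5.
Outer input = (K'⊕opad) ∥ inner = de 7c e6 f8 c3 d1 5c ∥ f5.
Outer hash (tag): sum = 222+124+230+248+195+209+92+245 = 1565; mod 256 = 29 → 1d.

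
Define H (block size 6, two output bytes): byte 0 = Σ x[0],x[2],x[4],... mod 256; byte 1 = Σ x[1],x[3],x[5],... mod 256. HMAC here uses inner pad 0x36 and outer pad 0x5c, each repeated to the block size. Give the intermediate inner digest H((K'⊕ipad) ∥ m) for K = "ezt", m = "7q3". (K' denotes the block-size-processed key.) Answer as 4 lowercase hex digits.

Key "ezt" = 65 7a 74 is 3 bytes ≤ B = 6; zero-pad to 6 bytes: K' = 65 7a 74 00 00 00.
K' ⊕ ipad = 53 4c 42 36 36 36.
Inner input = 53 4c 42 36 36 36 ∥ 37 71 33.
Inner hash: even-index sum = 309 mod 256 = 53; odd-index sum = 297 mod 256 = 41 → 35 29.

3529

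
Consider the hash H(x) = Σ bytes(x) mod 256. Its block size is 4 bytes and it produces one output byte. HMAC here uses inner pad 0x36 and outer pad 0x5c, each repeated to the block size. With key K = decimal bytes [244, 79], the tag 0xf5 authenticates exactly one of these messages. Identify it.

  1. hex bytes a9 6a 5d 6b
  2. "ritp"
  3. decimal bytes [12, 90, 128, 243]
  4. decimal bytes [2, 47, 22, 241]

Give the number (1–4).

Key decimal bytes [244, 79] = f4 4f is 2 bytes ≤ B = 4; zero-pad to 4 bytes: K' = f4 4f 00 00.
K' ⊕ ipad = c2 79 36 36; K' ⊕ opad = a8 13 5c 5c.
m1: inner = H(c2 79 36 36 a9 6a 5d 6b) = 82; tag = H(a8 13 5c 5c 82) = f5 ← matches
m2: inner = H(c2 79 36 36 72 69 74 70) = 66; tag = H(a8 13 5c 5c 66) = d9
m3: inner = H(c2 79 36 36 0c 5a 80 f3) = 80; tag = H(a8 13 5c 5c 80) = f3
m4: inner = H(c2 79 36 36 02 2f 16 f1) = df; tag = H(a8 13 5c 5c df) = 52

1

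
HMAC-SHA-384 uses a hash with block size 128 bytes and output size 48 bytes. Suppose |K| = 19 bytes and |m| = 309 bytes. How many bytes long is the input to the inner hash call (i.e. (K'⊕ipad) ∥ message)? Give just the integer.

Key is 19 ≤ 128 bytes, zero-padded: |K'| = 128.
Inner input = (K'⊕ipad) ∥ m → 128 + 309 = 437 bytes.

437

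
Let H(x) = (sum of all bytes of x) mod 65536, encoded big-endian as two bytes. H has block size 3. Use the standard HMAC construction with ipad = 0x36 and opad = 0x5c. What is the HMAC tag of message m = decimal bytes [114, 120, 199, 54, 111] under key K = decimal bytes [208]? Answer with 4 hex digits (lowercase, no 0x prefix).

Key decimal bytes [208] = d0 is 1 byte ≤ B = 3; zero-pad to 3 bytes: K' = d0 00 00.
K' ⊕ ipad = e6 36 36.  K' ⊕ opad = 8c 5c 5c.
Inner input = (K'⊕ipad) ∥ m = e6 36 36 ∥ 72 78 c7 36 6f.
Inner hash: sum = 230+54+54+114+120+199+54+111 = 936 → 03 a8.
Outer input = (K'⊕opad) ∥ inner = 8c 5c 5c ∥ 03 a8.
Outer hash (tag): sum = 140+92+92+3+168 = 495 → 01 ef.

01ef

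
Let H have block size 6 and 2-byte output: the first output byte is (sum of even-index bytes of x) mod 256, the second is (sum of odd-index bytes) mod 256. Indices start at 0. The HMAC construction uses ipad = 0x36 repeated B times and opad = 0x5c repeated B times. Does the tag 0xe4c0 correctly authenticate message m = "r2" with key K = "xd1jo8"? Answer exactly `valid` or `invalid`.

Key "xd1jo8" = 78 64 31 6a 6f 38 is exactly B = 6 bytes: K' = 78 64 31 6a 6f 38.
K' ⊕ ipad = 4e 52 07 5c 59 0e; K' ⊕ opad = 24 38 6d 36 33 64.
Inner hash: even-index sum = 288 mod 256 = 32; odd-index sum = 238 mod 256 = 238 → 20 ee.
Outer hash (recomputed tag): even-index sum = 228 mod 256 = 228; odd-index sum = 448 mod 256 = 192 → e4 c0.
Recomputed tag = e4c0; claimed = e4c0 → match.

valid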